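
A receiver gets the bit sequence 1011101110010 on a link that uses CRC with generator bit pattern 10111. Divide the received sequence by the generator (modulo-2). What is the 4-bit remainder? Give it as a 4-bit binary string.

0000

Modulo-2 division of 1011101110010 by 10111:
  pos 0: 10111 XOR 10111 = 00000
  pos 6: 11100 XOR 10111 = 01011
  pos 7: 10111 XOR 10111 = 00000
Remainder = 0000 (zero — the frame passes the CRC check).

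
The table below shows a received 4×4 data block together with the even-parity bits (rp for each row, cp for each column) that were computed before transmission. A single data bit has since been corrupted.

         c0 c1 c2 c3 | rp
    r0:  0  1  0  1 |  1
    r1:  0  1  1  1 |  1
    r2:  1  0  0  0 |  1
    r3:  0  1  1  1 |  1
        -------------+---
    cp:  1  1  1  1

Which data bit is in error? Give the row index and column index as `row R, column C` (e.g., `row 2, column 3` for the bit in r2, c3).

Recompute each row's even parity and compare to rp:
  r0: data parity 0, sent rp 1 → mismatch
  r1: data parity 1, sent rp 1 → ok
  r2: data parity 1, sent rp 1 → ok
  r3: data parity 1, sent rp 1 → ok
Recompute each column's even parity and compare to cp:
  c0: data parity 1, sent cp 1 → ok
  c1: data parity 1, sent cp 1 → ok
  c2: data parity 0, sent cp 1 → mismatch
  c3: data parity 1, sent cp 1 → ok
Exactly one row (r0) and one column (c2) fail → the flipped bit is at their intersection.

row 0, column 2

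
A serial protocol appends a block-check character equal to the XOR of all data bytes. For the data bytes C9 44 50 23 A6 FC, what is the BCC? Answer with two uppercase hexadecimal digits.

XOR the bytes together:
  start with 0xC9
  0xC9 ⊕ 0x44 = 0x8D
  0x8D ⊕ 0x50 = 0xDD
  0xDD ⊕ 0x23 = 0xFE
  0xFE ⊕ 0xA6 = 0x58
  0x58 ⊕ 0xFC = 0xA4

A4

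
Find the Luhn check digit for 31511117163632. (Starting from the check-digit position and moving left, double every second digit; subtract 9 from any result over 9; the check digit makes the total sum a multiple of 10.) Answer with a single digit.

Partial digits right→left: 2 3 6 3 6 1 7 1 1 1 1 5 1 3
Double every second digit counting from the check-digit position (so the 1st, 3rd, 5th, ... of the partial from the right).
  doubled (with −9 where >9): 4 3 3 5 2 2 2 → sum 21
  kept as-is: 3 3 1 1 1 5 3 → sum 17
Total = 21 + 17 = 38.
Check digit = (10 − (38 mod 10)) mod 10 = 2.

2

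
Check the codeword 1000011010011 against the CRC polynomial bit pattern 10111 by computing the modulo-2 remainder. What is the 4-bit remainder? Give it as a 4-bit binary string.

Modulo-2 division of 1000011010011 by 10111:
  pos 0: 10000 XOR 10111 = 00111
  pos 2: 11111 XOR 10111 = 01000
  pos 3: 10000 XOR 10111 = 00111
  pos 5: 11110 XOR 10111 = 01001
  pos 6: 10010 XOR 10111 = 00101
  pos 8: 10111 XOR 10111 = 00000
Remainder = 0000 (zero — the frame passes the CRC check).

0000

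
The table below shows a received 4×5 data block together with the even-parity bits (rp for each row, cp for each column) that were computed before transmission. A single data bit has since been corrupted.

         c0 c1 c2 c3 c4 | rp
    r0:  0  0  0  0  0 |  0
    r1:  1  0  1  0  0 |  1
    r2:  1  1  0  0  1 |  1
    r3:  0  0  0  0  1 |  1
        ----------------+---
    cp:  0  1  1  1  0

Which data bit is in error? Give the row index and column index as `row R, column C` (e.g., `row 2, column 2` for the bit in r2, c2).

row 1, column 3

Recompute each row's even parity and compare to rp:
  r0: data parity 0, sent rp 0 → ok
  r1: data parity 0, sent rp 1 → mismatch
  r2: data parity 1, sent rp 1 → ok
  r3: data parity 1, sent rp 1 → ok
Recompute each column's even parity and compare to cp:
  c0: data parity 0, sent cp 0 → ok
  c1: data parity 1, sent cp 1 → ok
  c2: data parity 1, sent cp 1 → ok
  c3: data parity 0, sent cp 1 → mismatch
  c4: data parity 0, sent cp 0 → ok
Exactly one row (r1) and one column (c3) fail → the flipped bit is at their intersection.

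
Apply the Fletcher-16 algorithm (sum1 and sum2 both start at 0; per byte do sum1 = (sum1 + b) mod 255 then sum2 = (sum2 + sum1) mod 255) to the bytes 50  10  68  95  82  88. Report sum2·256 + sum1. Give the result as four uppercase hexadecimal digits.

8B8A

Running sums (mod 255):
  after byte 0 (50): sum1=50, sum2=50
  after byte 1 (10): sum1=60, sum2=110
  after byte 2 (68): sum1=128, sum2=238
  after byte 3 (95): sum1=223, sum2=206
  after byte 4 (82): sum1=50, sum2=1
  after byte 5 (88): sum1=138, sum2=139
Checksum = sum2·256 + sum1 = 139·256 + 138 = 35722 = 0x8B8A.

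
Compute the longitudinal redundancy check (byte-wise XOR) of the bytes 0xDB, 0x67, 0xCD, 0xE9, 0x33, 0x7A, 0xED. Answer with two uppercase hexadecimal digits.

XOR the bytes together:
  start with 0xDB
  0xDB ⊕ 0x67 = 0xBC
  0xBC ⊕ 0xCD = 0x71
  0x71 ⊕ 0xE9 = 0x98
  0x98 ⊕ 0x33 = 0xAB
  0xAB ⊕ 0x7A = 0xD1
  0xD1 ⊕ 0xED = 0x3C

3C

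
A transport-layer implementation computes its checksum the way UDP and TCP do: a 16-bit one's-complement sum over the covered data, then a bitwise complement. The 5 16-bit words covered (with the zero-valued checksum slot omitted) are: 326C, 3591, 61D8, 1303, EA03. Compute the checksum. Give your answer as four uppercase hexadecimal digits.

One's-complement addition (fold any carry out of bit 15 back into bit 0):
  0x326C + 0x3591 = 0x067FD
  0x67FD + 0x61D8 = 0x0C9D5
  0xC9D5 + 0x1303 = 0x0DCD8
  0xDCD8 + 0xEA03 = 0x1C6DB → wrap carry → 0xC6DC
One's-complement sum = 0xC6DC.
Checksum = ~0xC6DC & 0xFFFF = 0x3923.

3923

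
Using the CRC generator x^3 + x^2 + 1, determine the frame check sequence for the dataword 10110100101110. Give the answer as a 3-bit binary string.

100

Append 3 zeros: 10110100101110000. Divide by 1101 (XOR where the leading bit is 1):
  pos 0: 1011 XOR 1101 = 0110
  pos 1: 1100 XOR 1101 = 0001
  pos 4: 1100 XOR 1101 = 0001
  pos 7: 1101 XOR 1101 = 0000
  pos 11: 1100 XOR 1101 = 0001
Remainder (last 3 bits) = 100. This is the CRC / FCS.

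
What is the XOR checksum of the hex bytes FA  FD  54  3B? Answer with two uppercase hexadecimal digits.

68

XOR the bytes together:
  start with 0xFA
  0xFA ⊕ 0xFD = 0x07
  0x07 ⊕ 0x54 = 0x53
  0x53 ⊕ 0x3B = 0x68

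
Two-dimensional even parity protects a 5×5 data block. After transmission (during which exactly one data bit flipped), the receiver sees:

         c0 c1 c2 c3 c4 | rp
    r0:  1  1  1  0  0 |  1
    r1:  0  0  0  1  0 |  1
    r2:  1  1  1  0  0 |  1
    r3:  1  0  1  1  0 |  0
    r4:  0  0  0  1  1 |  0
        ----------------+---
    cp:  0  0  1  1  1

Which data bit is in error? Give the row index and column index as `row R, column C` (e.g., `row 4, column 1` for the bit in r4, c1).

row 3, column 0

Recompute each row's even parity and compare to rp:
  r0: data parity 1, sent rp 1 → ok
  r1: data parity 1, sent rp 1 → ok
  r2: data parity 1, sent rp 1 → ok
  r3: data parity 1, sent rp 0 → mismatch
  r4: data parity 0, sent rp 0 → ok
Recompute each column's even parity and compare to cp:
  c0: data parity 1, sent cp 0 → mismatch
  c1: data parity 0, sent cp 0 → ok
  c2: data parity 1, sent cp 1 → ok
  c3: data parity 1, sent cp 1 → ok
  c4: data parity 1, sent cp 1 → ok
Exactly one row (r3) and one column (c0) fail → the flipped bit is at their intersection.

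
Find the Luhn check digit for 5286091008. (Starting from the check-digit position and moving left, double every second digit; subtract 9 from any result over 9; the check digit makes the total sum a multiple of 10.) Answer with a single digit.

3

Partial digits right→left: 8 0 0 1 9 0 6 8 2 5
Double every second digit counting from the check-digit position (so the 1st, 3rd, 5th, ... of the partial from the right).
  doubled (with −9 where >9): 7 0 9 3 4 → sum 23
  kept as-is: 0 1 0 8 5 → sum 14
Total = 23 + 14 = 37.
Check digit = (10 − (37 mod 10)) mod 10 = 3.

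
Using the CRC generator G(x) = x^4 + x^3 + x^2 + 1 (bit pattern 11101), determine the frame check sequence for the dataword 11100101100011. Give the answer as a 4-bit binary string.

1111

Append 4 zeros: 111001011000110000. Divide by 11101 (XOR where the leading bit is 1):
  pos 0: 11100 XOR 11101 = 00001
  pos 4: 11011 XOR 11101 = 00110
  pos 6: 11000 XOR 11101 = 00101
  pos 8: 10101 XOR 11101 = 01000
  pos 9: 10001 XOR 11101 = 01100
  pos 10: 11000 XOR 11101 = 00101
  pos 12: 10100 XOR 11101 = 01001
  pos 13: 10010 XOR 11101 = 01111
Remainder (last 4 bits) = 1111. This is the CRC / FCS.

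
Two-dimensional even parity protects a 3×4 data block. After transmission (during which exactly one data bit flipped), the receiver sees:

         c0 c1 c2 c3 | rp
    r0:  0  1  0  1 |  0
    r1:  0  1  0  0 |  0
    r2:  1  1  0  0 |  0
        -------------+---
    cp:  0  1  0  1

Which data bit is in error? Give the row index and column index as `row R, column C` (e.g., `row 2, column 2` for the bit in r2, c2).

Recompute each row's even parity and compare to rp:
  r0: data parity 0, sent rp 0 → ok
  r1: data parity 1, sent rp 0 → mismatch
  r2: data parity 0, sent rp 0 → ok
Recompute each column's even parity and compare to cp:
  c0: data parity 1, sent cp 0 → mismatch
  c1: data parity 1, sent cp 1 → ok
  c2: data parity 0, sent cp 0 → ok
  c3: data parity 1, sent cp 1 → ok
Exactly one row (r1) and one column (c0) fail → the flipped bit is at their intersection.

row 1, column 0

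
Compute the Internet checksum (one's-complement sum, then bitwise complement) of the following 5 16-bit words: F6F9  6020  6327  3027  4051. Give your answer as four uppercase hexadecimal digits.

D545

One's-complement addition (fold any carry out of bit 15 back into bit 0):
  0xF6F9 + 0x6020 = 0x15719 → wrap carry → 0x571A
  0x571A + 0x6327 = 0x0BA41
  0xBA41 + 0x3027 = 0x0EA68
  0xEA68 + 0x4051 = 0x12AB9 → wrap carry → 0x2ABA
One's-complement sum = 0x2ABA.
Checksum = ~0x2ABA & 0xFFFF = 0xD545.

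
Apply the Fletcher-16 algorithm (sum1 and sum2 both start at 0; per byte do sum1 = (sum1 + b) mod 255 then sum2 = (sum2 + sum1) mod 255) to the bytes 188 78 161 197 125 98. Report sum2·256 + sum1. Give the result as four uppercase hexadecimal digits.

2952

Running sums (mod 255):
  after byte 0 (188): sum1=188, sum2=188
  after byte 1 (78): sum1=11, sum2=199
  after byte 2 (161): sum1=172, sum2=116
  after byte 3 (197): sum1=114, sum2=230
  after byte 4 (125): sum1=239, sum2=214
  after byte 5 (98): sum1=82, sum2=41
Checksum = sum2·256 + sum1 = 41·256 + 82 = 10578 = 0x2952.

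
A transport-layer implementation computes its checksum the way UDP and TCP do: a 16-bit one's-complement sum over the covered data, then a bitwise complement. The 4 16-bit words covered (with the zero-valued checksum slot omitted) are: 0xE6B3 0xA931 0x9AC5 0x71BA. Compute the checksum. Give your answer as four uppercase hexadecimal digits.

One's-complement addition (fold any carry out of bit 15 back into bit 0):
  0xE6B3 + 0xA931 = 0x18FE4 → wrap carry → 0x8FE5
  0x8FE5 + 0x9AC5 = 0x12AAA → wrap carry → 0x2AAB
  0x2AAB + 0x71BA = 0x09C65
One's-complement sum = 0x9C65.
Checksum = ~0x9C65 & 0xFFFF = 0x639A.

639A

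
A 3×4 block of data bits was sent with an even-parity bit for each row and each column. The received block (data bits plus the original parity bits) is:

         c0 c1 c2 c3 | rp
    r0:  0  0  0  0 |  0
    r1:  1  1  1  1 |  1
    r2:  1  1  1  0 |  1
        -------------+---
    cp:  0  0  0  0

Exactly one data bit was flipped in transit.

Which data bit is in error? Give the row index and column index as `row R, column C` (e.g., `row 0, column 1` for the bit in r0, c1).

Recompute each row's even parity and compare to rp:
  r0: data parity 0, sent rp 0 → ok
  r1: data parity 0, sent rp 1 → mismatch
  r2: data parity 1, sent rp 1 → ok
Recompute each column's even parity and compare to cp:
  c0: data parity 0, sent cp 0 → ok
  c1: data parity 0, sent cp 0 → ok
  c2: data parity 0, sent cp 0 → ok
  c3: data parity 1, sent cp 0 → mismatch
Exactly one row (r1) and one column (c3) fail → the flipped bit is at their intersection.

row 1, column 3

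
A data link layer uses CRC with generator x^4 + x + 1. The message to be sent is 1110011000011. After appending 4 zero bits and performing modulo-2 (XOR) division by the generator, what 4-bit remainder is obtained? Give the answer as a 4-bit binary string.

Append 4 zeros: 11100110000110000. Divide by 10011 (XOR where the leading bit is 1):
  pos 0: 11100 XOR 10011 = 01111
  pos 1: 11111 XOR 10011 = 01100
  pos 2: 11001 XOR 10011 = 01010
  pos 3: 10100 XOR 10011 = 00111
  pos 5: 11100 XOR 10011 = 01111
  pos 6: 11110 XOR 10011 = 01101
  pos 7: 11011 XOR 10011 = 01000
  pos 8: 10001 XOR 10011 = 00010
  pos 11: 10000 XOR 10011 = 00011
Remainder (last 4 bits) = 0110. This is the CRC / FCS.

0110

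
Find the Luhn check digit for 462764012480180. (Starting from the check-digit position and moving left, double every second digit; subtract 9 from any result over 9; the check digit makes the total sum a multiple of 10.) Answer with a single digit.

2

Partial digits right→left: 0 8 1 0 8 4 2 1 0 4 6 7 2 6 4
Double every second digit counting from the check-digit position (so the 1st, 3rd, 5th, ... of the partial from the right).
  doubled (with −9 where >9): 0 2 7 4 0 3 4 8 → sum 28
  kept as-is: 8 0 4 1 4 7 6 → sum 30
Total = 28 + 30 = 58.
Check digit = (10 − (58 mod 10)) mod 10 = 2.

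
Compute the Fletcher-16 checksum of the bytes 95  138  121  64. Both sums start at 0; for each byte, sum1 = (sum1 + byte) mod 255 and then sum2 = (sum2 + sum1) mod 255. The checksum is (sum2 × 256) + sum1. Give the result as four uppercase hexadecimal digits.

Running sums (mod 255):
  after byte 0 (95): sum1=95, sum2=95
  after byte 1 (138): sum1=233, sum2=73
  after byte 2 (121): sum1=99, sum2=172
  after byte 3 (64): sum1=163, sum2=80
Checksum = sum2·256 + sum1 = 80·256 + 163 = 20643 = 0x50A3.

50A3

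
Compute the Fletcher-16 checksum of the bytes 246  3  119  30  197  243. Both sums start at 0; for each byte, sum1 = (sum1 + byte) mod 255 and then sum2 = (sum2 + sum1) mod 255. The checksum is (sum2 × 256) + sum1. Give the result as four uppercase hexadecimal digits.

Running sums (mod 255):
  after byte 0 (246): sum1=246, sum2=246
  after byte 1 (3): sum1=249, sum2=240
  after byte 2 (119): sum1=113, sum2=98
  after byte 3 (30): sum1=143, sum2=241
  after byte 4 (197): sum1=85, sum2=71
  after byte 5 (243): sum1=73, sum2=144
Checksum = sum2·256 + sum1 = 144·256 + 73 = 36937 = 0x9049.

9049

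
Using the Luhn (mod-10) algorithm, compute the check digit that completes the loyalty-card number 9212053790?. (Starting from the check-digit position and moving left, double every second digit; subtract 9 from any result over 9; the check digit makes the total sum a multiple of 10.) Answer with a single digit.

4

Partial digits right→left: 0 9 7 3 5 0 2 1 2 9
Double every second digit counting from the check-digit position (so the 1st, 3rd, 5th, ... of the partial from the right).
  doubled (with −9 where >9): 0 5 1 4 4 → sum 14
  kept as-is: 9 3 0 1 9 → sum 22
Total = 14 + 22 = 36.
Check digit = (10 − (36 mod 10)) mod 10 = 4.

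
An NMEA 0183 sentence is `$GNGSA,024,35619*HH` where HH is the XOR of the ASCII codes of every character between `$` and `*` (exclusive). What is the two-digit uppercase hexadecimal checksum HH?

XOR the ASCII codes of the payload characters:
  'G' = 0x47 → acc = 0x47
  'N' = 0x4E → acc = 0x09
  'G' = 0x47 → acc = 0x4E
  'S' = 0x53 → acc = 0x1D
  'A' = 0x41 → acc = 0x5C
  ',' = 0x2C → acc = 0x70
  '0' = 0x30 → acc = 0x40
  '2' = 0x32 → acc = 0x72
  '4' = 0x34 → acc = 0x46
  ',' = 0x2C → acc = 0x6A
  '3' = 0x33 → acc = 0x59
  '5' = 0x35 → acc = 0x6C
  '6' = 0x36 → acc = 0x5A
  '1' = 0x31 → acc = 0x6B
  '9' = 0x39 → acc = 0x52
Checksum = 0x52.

52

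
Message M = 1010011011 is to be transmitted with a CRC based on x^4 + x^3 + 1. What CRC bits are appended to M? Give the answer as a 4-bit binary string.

0000

Append 4 zeros: 10100110110000. Divide by 11001 (XOR where the leading bit is 1):
  pos 0: 10100 XOR 11001 = 01101
  pos 1: 11011 XOR 11001 = 00010
  pos 4: 10101 XOR 11001 = 01100
  pos 5: 11001 XOR 11001 = 00000
Remainder (last 4 bits) = 0000. This is the CRC / FCS.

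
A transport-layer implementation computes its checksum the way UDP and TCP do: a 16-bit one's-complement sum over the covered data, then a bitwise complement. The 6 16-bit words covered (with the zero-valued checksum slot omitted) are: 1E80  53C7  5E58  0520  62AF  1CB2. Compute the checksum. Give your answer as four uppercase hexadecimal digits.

AADE

One's-complement addition (fold any carry out of bit 15 back into bit 0):
  0x1E80 + 0x53C7 = 0x07247
  0x7247 + 0x5E58 = 0x0D09F
  0xD09F + 0x0520 = 0x0D5BF
  0xD5BF + 0x62AF = 0x1386E → wrap carry → 0x386F
  0x386F + 0x1CB2 = 0x05521
One's-complement sum = 0x5521.
Checksum = ~0x5521 & 0xFFFF = 0xAADE.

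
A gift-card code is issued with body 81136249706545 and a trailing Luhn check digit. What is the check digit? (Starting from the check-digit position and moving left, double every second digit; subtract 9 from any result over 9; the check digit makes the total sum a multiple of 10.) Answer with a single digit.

1

Partial digits right→left: 5 4 5 6 0 7 9 4 2 6 3 1 1 8
Double every second digit counting from the check-digit position (so the 1st, 3rd, 5th, ... of the partial from the right).
  doubled (with −9 where >9): 1 1 0 9 4 6 2 → sum 23
  kept as-is: 4 6 7 4 6 1 8 → sum 36
Total = 23 + 36 = 59.
Check digit = (10 − (59 mod 10)) mod 10 = 1.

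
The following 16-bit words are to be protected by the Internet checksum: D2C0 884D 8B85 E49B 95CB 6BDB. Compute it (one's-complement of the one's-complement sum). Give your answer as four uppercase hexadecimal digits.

3329

One's-complement addition (fold any carry out of bit 15 back into bit 0):
  0xD2C0 + 0x884D = 0x15B0D → wrap carry → 0x5B0E
  0x5B0E + 0x8B85 = 0x0E693
  0xE693 + 0xE49B = 0x1CB2E → wrap carry → 0xCB2F
  0xCB2F + 0x95CB = 0x160FA → wrap carry → 0x60FB
  0x60FB + 0x6BDB = 0x0CCD6
One's-complement sum = 0xCCD6.
Checksum = ~0xCCD6 & 0xFFFF = 0x3329.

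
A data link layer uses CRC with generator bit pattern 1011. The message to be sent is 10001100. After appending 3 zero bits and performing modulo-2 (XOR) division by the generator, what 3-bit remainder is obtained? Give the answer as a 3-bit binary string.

001

Append 3 zeros: 10001100000. Divide by 1011 (XOR where the leading bit is 1):
  pos 0: 1000 XOR 1011 = 0011
  pos 2: 1111 XOR 1011 = 0100
  pos 3: 1000 XOR 1011 = 0011
  pos 5: 1100 XOR 1011 = 0111
  pos 6: 1110 XOR 1011 = 0101
  pos 7: 1010 XOR 1011 = 0001
Remainder (last 3 bits) = 001. This is the CRC / FCS.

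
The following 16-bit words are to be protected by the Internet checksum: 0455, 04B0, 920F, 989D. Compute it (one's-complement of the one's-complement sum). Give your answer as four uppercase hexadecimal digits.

One's-complement addition (fold any carry out of bit 15 back into bit 0):
  0x0455 + 0x04B0 = 0x00905
  0x0905 + 0x920F = 0x09B14
  0x9B14 + 0x989D = 0x133B1 → wrap carry → 0x33B2
One's-complement sum = 0x33B2.
Checksum = ~0x33B2 & 0xFFFF = 0xCC4D.

CC4D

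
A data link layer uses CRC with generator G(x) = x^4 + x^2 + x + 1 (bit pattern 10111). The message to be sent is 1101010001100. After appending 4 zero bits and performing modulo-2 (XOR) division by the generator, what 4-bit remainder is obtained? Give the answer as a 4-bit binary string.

0000

Append 4 zeros: 11010100011000000. Divide by 10111 (XOR where the leading bit is 1):
  pos 0: 11010 XOR 10111 = 01101
  pos 1: 11011 XOR 10111 = 01100
  pos 2: 11000 XOR 10111 = 01111
  pos 3: 11110 XOR 10111 = 01001
  pos 4: 10010 XOR 10111 = 00101
  pos 6: 10111 XOR 10111 = 00000
Remainder (last 4 bits) = 0000. This is the CRC / FCS.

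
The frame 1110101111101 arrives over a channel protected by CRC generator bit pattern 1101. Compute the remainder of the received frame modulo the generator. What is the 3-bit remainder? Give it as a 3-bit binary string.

Modulo-2 division of 1110101111101 by 1101:
  pos 0: 1110 XOR 1101 = 0011
  pos 2: 1110 XOR 1101 = 0011
  pos 4: 1111 XOR 1101 = 0010
  pos 6: 1011 XOR 1101 = 0110
  pos 7: 1101 XOR 1101 = 0000
Remainder = 001 (nonzero — an error is detected).

001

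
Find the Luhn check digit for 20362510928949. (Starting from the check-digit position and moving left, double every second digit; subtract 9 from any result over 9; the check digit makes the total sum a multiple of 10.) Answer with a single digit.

Partial digits right→left: 9 4 9 8 2 9 0 1 5 2 6 3 0 2
Double every second digit counting from the check-digit position (so the 1st, 3rd, 5th, ... of the partial from the right).
  doubled (with −9 where >9): 9 9 4 0 1 3 0 → sum 26
  kept as-is: 4 8 9 1 2 3 2 → sum 29
Total = 26 + 29 = 55.
Check digit = (10 − (55 mod 10)) mod 10 = 5.

5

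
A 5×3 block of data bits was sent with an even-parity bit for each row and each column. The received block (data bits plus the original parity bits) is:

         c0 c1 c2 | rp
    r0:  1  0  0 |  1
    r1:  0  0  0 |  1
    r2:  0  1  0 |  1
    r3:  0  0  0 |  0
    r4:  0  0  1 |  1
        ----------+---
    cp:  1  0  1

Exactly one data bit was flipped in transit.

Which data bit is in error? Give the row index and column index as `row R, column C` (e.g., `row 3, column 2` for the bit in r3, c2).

Recompute each row's even parity and compare to rp:
  r0: data parity 1, sent rp 1 → ok
  r1: data parity 0, sent rp 1 → mismatch
  r2: data parity 1, sent rp 1 → ok
  r3: data parity 0, sent rp 0 → ok
  r4: data parity 1, sent rp 1 → ok
Recompute each column's even parity and compare to cp:
  c0: data parity 1, sent cp 1 → ok
  c1: data parity 1, sent cp 0 → mismatch
  c2: data parity 1, sent cp 1 → ok
Exactly one row (r1) and one column (c1) fail → the flipped bit is at their intersection.

row 1, column 1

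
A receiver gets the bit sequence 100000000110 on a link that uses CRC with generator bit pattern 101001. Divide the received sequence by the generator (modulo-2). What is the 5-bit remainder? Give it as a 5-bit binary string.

Modulo-2 division of 100000000110 by 101001:
  pos 0: 100000 XOR 101001 = 001001
  pos 2: 100100 XOR 101001 = 001101
  pos 4: 110101 XOR 101001 = 011100
  pos 5: 111001 XOR 101001 = 010000
  pos 6: 100000 XOR 101001 = 001001
Remainder = 01001 (nonzero — an error is detected).

01001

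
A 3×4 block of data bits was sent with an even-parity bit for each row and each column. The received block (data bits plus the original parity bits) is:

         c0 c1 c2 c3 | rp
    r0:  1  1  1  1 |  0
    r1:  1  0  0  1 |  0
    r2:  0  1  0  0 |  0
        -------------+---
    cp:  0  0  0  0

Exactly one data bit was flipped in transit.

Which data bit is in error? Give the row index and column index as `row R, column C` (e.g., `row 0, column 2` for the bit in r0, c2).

Recompute each row's even parity and compare to rp:
  r0: data parity 0, sent rp 0 → ok
  r1: data parity 0, sent rp 0 → ok
  r2: data parity 1, sent rp 0 → mismatch
Recompute each column's even parity and compare to cp:
  c0: data parity 0, sent cp 0 → ok
  c1: data parity 0, sent cp 0 → ok
  c2: data parity 1, sent cp 0 → mismatch
  c3: data parity 0, sent cp 0 → ok
Exactly one row (r2) and one column (c2) fail → the flipped bit is at their intersection.

row 2, column 2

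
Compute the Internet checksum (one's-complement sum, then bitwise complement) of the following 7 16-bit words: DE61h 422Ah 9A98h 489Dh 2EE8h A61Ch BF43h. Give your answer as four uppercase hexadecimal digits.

One's-complement addition (fold any carry out of bit 15 back into bit 0):
  0xDE61 + 0x422A = 0x1208B → wrap carry → 0x208C
  0x208C + 0x9A98 = 0x0BB24
  0xBB24 + 0x489D = 0x103C1 → wrap carry → 0x03C2
  0x03C2 + 0x2EE8 = 0x032AA
  0x32AA + 0xA61C = 0x0D8C6
  0xD8C6 + 0xBF43 = 0x19809 → wrap carry → 0x980A
One's-complement sum = 0x980A.
Checksum = ~0x980A & 0xFFFF = 0x67F5.

67F5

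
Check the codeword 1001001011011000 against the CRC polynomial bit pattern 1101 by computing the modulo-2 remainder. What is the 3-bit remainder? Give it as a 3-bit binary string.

Modulo-2 division of 1001001011011000 by 1101:
  pos 0: 1001 XOR 1101 = 0100
  pos 1: 1000 XOR 1101 = 0101
  pos 2: 1010 XOR 1101 = 0111
  pos 3: 1111 XOR 1101 = 0010
  pos 5: 1001 XOR 1101 = 0100
  pos 6: 1001 XOR 1101 = 0100
  pos 7: 1000 XOR 1101 = 0101
  pos 8: 1011 XOR 1101 = 0110
  pos 9: 1101 XOR 1101 = 0000
Remainder = 000 (zero — the frame passes the CRC check).

000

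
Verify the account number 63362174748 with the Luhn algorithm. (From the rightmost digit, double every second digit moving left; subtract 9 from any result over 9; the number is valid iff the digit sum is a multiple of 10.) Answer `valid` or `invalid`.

From the right, keep odd positions and double even positions (subtract 9 from any doubled value over 9):
  doubled (positions 2,4,...): 8 8 2 3 6 → sum 27
  kept (positions 1,3,...): 8 7 7 2 3 6 → sum 33
Total = 60.
60 mod 10 = 0, so the number is valid.

valid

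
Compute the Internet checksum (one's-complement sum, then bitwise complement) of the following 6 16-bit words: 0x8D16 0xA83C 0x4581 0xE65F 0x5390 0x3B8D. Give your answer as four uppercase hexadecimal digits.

0FAE

One's-complement addition (fold any carry out of bit 15 back into bit 0):
  0x8D16 + 0xA83C = 0x13552 → wrap carry → 0x3553
  0x3553 + 0x4581 = 0x07AD4
  0x7AD4 + 0xE65F = 0x16133 → wrap carry → 0x6134
  0x6134 + 0x5390 = 0x0B4C4
  0xB4C4 + 0x3B8D = 0x0F051
One's-complement sum = 0xF051.
Checksum = ~0xF051 & 0xFFFF = 0x0FAE.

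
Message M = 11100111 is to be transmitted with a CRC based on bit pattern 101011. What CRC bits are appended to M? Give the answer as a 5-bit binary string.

11110

Append 5 zeros: 1110011100000. Divide by 101011 (XOR where the leading bit is 1):
  pos 0: 111001 XOR 101011 = 010010
  pos 1: 100101 XOR 101011 = 001110
  pos 3: 111010 XOR 101011 = 010001
  pos 4: 100010 XOR 101011 = 001001
  pos 6: 100100 XOR 101011 = 001111
Remainder (last 5 bits) = 11110. This is the CRC / FCS.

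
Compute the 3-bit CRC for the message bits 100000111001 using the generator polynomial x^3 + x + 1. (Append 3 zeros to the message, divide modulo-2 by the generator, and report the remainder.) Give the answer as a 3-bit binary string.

Append 3 zeros: 100000111001000. Divide by 1011 (XOR where the leading bit is 1):
  pos 0: 1000 XOR 1011 = 0011
  pos 2: 1100 XOR 1011 = 0111
  pos 3: 1111 XOR 1011 = 0100
  pos 4: 1001 XOR 1011 = 0010
  pos 6: 1010 XOR 1011 = 0001
  pos 9: 1010 XOR 1011 = 0001
Remainder (last 3 bits) = 100. This is the CRC / FCS.

100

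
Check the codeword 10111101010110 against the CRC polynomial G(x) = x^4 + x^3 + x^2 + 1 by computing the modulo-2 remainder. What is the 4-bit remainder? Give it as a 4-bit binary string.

Modulo-2 division of 10111101010110 by 11101:
  pos 0: 10111 XOR 11101 = 01010
  pos 1: 10101 XOR 11101 = 01000
  pos 2: 10000 XOR 11101 = 01101
  pos 3: 11011 XOR 11101 = 00110
  pos 5: 11001 XOR 11101 = 00100
  pos 7: 10001 XOR 11101 = 01100
  pos 8: 11001 XOR 11101 = 00100
Remainder = 1000 (nonzero — an error is detected).

1000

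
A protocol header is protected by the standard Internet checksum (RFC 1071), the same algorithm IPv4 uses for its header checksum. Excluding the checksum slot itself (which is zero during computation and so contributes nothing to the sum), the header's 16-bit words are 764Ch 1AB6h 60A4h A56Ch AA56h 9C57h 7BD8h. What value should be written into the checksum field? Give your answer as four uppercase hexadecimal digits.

A665

One's-complement addition (fold any carry out of bit 15 back into bit 0):
  0x764C + 0x1AB6 = 0x09102
  0x9102 + 0x60A4 = 0x0F1A6
  0xF1A6 + 0xA56C = 0x19712 → wrap carry → 0x9713
  0x9713 + 0xAA56 = 0x14169 → wrap carry → 0x416A
  0x416A + 0x9C57 = 0x0DDC1
  0xDDC1 + 0x7BD8 = 0x15999 → wrap carry → 0x599A
One's-complement sum = 0x599A.
Checksum = ~0x599A & 0xFFFF = 0xA665.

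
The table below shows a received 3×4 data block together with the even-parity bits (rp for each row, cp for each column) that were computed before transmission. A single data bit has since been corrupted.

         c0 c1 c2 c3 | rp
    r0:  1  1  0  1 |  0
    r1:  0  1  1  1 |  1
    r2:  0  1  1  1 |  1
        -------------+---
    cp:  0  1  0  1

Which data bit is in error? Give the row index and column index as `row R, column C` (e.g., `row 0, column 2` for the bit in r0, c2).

Recompute each row's even parity and compare to rp:
  r0: data parity 1, sent rp 0 → mismatch
  r1: data parity 1, sent rp 1 → ok
  r2: data parity 1, sent rp 1 → ok
Recompute each column's even parity and compare to cp:
  c0: data parity 1, sent cp 0 → mismatch
  c1: data parity 1, sent cp 1 → ok
  c2: data parity 0, sent cp 0 → ok
  c3: data parity 1, sent cp 1 → ok
Exactly one row (r0) and one column (c0) fail → the flipped bit is at their intersection.

row 0, column 0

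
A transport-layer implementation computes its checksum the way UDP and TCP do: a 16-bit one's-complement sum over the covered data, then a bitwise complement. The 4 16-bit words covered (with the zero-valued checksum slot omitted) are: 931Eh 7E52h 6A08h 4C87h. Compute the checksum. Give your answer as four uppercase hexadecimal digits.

37FF

One's-complement addition (fold any carry out of bit 15 back into bit 0):
  0x931E + 0x7E52 = 0x11170 → wrap carry → 0x1171
  0x1171 + 0x6A08 = 0x07B79
  0x7B79 + 0x4C87 = 0x0C800
One's-complement sum = 0xC800.
Checksum = ~0xC800 & 0xFFFF = 0x37FF.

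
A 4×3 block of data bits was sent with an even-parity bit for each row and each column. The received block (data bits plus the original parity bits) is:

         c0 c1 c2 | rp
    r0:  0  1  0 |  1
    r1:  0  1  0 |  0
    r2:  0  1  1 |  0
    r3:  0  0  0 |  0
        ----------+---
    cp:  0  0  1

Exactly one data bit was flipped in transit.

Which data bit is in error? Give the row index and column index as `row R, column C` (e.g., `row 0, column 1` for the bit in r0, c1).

row 1, column 1

Recompute each row's even parity and compare to rp:
  r0: data parity 1, sent rp 1 → ok
  r1: data parity 1, sent rp 0 → mismatch
  r2: data parity 0, sent rp 0 → ok
  r3: data parity 0, sent rp 0 → ok
Recompute each column's even parity and compare to cp:
  c0: data parity 0, sent cp 0 → ok
  c1: data parity 1, sent cp 0 → mismatch
  c2: data parity 1, sent cp 1 → ok
Exactly one row (r1) and one column (c1) fail → the flipped bit is at their intersection.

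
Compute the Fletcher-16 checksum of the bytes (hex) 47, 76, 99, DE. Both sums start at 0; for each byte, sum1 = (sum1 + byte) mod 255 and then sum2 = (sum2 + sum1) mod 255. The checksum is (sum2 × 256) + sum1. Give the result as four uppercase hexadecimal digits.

Running sums (mod 255):
  after byte 0 (47): sum1=71, sum2=71
  after byte 1 (76): sum1=189, sum2=5
  after byte 2 (99): sum1=87, sum2=92
  after byte 3 (DE): sum1=54, sum2=146
Checksum = sum2·256 + sum1 = 146·256 + 54 = 37430 = 0x9236.

9236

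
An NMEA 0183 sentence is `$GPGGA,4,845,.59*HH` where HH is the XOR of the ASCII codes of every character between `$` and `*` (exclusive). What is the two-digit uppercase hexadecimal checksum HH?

55

XOR the ASCII codes of the payload characters:
  'G' = 0x47 → acc = 0x47
  'P' = 0x50 → acc = 0x17
  'G' = 0x47 → acc = 0x50
  'G' = 0x47 → acc = 0x17
  'A' = 0x41 → acc = 0x56
  ',' = 0x2C → acc = 0x7A
  '4' = 0x34 → acc = 0x4E
  ',' = 0x2C → acc = 0x62
  '8' = 0x38 → acc = 0x5A
  '4' = 0x34 → acc = 0x6E
  '5' = 0x35 → acc = 0x5B
  ',' = 0x2C → acc = 0x77
  '.' = 0x2E → acc = 0x59
  '5' = 0x35 → acc = 0x6C
  '9' = 0x39 → acc = 0x55
Checksum = 0x55.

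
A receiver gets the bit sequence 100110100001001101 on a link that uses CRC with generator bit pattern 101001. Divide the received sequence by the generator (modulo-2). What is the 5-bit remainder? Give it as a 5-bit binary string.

11110

Modulo-2 division of 100110100001001101 by 101001:
  pos 0: 100110 XOR 101001 = 001111
  pos 2: 111110 XOR 101001 = 010111
  pos 3: 101110 XOR 101001 = 000111
  pos 6: 111001 XOR 101001 = 010000
  pos 7: 100000 XOR 101001 = 001001
  pos 9: 100101 XOR 101001 = 001100
  pos 11: 110010 XOR 101001 = 011011
  pos 12: 110111 XOR 101001 = 011110
Remainder = 11110 (nonzero — an error is detected).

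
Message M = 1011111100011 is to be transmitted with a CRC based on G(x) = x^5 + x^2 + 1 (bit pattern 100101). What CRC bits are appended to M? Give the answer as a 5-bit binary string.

Append 5 zeros: 101111110001100000. Divide by 100101 (XOR where the leading bit is 1):
  pos 0: 101111 XOR 100101 = 001010
  pos 2: 101011 XOR 100101 = 001110
  pos 4: 111000 XOR 100101 = 011101
  pos 5: 111010 XOR 100101 = 011111
  pos 6: 111111 XOR 100101 = 011010
  pos 7: 110101 XOR 100101 = 010000
  pos 8: 100000 XOR 100101 = 000101
  pos 11: 101000 XOR 100101 = 001101
Remainder (last 5 bits) = 11010. This is the CRC / FCS.

11010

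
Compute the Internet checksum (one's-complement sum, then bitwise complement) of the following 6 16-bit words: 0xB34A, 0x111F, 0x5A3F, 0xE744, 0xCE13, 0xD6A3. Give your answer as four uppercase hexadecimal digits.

One's-complement addition (fold any carry out of bit 15 back into bit 0):
  0xB34A + 0x111F = 0x0C469
  0xC469 + 0x5A3F = 0x11EA8 → wrap carry → 0x1EA9
  0x1EA9 + 0xE744 = 0x105ED → wrap carry → 0x05EE
  0x05EE + 0xCE13 = 0x0D401
  0xD401 + 0xD6A3 = 0x1AAA4 → wrap carry → 0xAAA5
One's-complement sum = 0xAAA5.
Checksum = ~0xAAA5 & 0xFFFF = 0x555A.

555A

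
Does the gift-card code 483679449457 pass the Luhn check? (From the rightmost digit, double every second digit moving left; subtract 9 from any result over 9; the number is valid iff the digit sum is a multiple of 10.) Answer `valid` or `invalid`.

From the right, keep odd positions and double even positions (subtract 9 from any doubled value over 9):
  doubled (positions 2,4,...): 1 9 8 5 6 8 → sum 37
  kept (positions 1,3,...): 7 4 4 9 6 8 → sum 38
Total = 75.
75 mod 10 = 5, so the number is invalid.

invalid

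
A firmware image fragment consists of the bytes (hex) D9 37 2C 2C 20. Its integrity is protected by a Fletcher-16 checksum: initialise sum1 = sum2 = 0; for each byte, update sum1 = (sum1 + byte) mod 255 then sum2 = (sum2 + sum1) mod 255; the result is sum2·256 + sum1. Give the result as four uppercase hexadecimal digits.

Running sums (mod 255):
  after byte 0 (D9): sum1=217, sum2=217
  after byte 1 (37): sum1=17, sum2=234
  after byte 2 (2C): sum1=61, sum2=40
  after byte 3 (2C): sum1=105, sum2=145
  after byte 4 (20): sum1=137, sum2=27
Checksum = sum2·256 + sum1 = 27·256 + 137 = 7049 = 0x1B89.

1B89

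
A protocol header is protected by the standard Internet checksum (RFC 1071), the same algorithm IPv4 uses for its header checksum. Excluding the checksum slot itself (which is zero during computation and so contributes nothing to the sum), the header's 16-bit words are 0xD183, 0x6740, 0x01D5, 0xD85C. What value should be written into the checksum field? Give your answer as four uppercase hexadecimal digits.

ED09

One's-complement addition (fold any carry out of bit 15 back into bit 0):
  0xD183 + 0x6740 = 0x138C3 → wrap carry → 0x38C4
  0x38C4 + 0x01D5 = 0x03A99
  0x3A99 + 0xD85C = 0x112F5 → wrap carry → 0x12F6
One's-complement sum = 0x12F6.
Checksum = ~0x12F6 & 0xFFFF = 0xED09.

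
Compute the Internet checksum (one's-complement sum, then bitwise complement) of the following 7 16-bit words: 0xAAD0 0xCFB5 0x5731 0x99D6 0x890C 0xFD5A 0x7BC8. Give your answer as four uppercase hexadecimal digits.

One's-complement addition (fold any carry out of bit 15 back into bit 0):
  0xAAD0 + 0xCFB5 = 0x17A85 → wrap carry → 0x7A86
  0x7A86 + 0x5731 = 0x0D1B7
  0xD1B7 + 0x99D6 = 0x16B8D → wrap carry → 0x6B8E
  0x6B8E + 0x890C = 0x0F49A
  0xF49A + 0xFD5A = 0x1F1F4 → wrap carry → 0xF1F5
  0xF1F5 + 0x7BC8 = 0x16DBD → wrap carry → 0x6DBE
One's-complement sum = 0x6DBE.
Checksum = ~0x6DBE & 0xFFFF = 0x9241.

9241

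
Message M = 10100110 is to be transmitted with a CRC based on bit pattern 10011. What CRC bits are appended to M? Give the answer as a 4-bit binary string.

1110

Append 4 zeros: 101001100000. Divide by 10011 (XOR where the leading bit is 1):
  pos 0: 10100 XOR 10011 = 00111
  pos 2: 11111 XOR 10011 = 01100
  pos 3: 11000 XOR 10011 = 01011
  pos 4: 10110 XOR 10011 = 00101
  pos 6: 10100 XOR 10011 = 00111
Remainder (last 4 bits) = 1110. This is the CRC / FCS.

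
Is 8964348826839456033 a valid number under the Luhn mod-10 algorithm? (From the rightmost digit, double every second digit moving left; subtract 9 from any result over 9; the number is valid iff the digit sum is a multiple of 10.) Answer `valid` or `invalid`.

From the right, keep odd positions and double even positions (subtract 9 from any doubled value over 9):
  doubled (positions 2,4,...): 6 3 8 6 3 7 8 8 9 → sum 58
  kept (positions 1,3,...): 3 0 5 9 8 2 8 3 6 8 → sum 52
Total = 110.
110 mod 10 = 0, so the number is valid.

valid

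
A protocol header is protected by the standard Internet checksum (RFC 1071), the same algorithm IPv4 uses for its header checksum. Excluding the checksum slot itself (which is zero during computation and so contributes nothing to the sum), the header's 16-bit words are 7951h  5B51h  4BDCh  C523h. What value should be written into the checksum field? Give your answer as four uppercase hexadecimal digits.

One's-complement addition (fold any carry out of bit 15 back into bit 0):
  0x7951 + 0x5B51 = 0x0D4A2
  0xD4A2 + 0x4BDC = 0x1207E → wrap carry → 0x207F
  0x207F + 0xC523 = 0x0E5A2
One's-complement sum = 0xE5A2.
Checksum = ~0xE5A2 & 0xFFFF = 0x1A5D.

1A5D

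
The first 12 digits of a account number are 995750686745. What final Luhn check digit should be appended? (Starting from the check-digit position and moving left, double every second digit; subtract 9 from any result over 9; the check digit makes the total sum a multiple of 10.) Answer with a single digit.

8

Partial digits right→left: 5 4 7 6 8 6 0 5 7 5 9 9
Double every second digit counting from the check-digit position (so the 1st, 3rd, 5th, ... of the partial from the right).
  doubled (with −9 where >9): 1 5 7 0 5 9 → sum 27
  kept as-is: 4 6 6 5 5 9 → sum 35
Total = 27 + 35 = 62.
Check digit = (10 − (62 mod 10)) mod 10 = 8.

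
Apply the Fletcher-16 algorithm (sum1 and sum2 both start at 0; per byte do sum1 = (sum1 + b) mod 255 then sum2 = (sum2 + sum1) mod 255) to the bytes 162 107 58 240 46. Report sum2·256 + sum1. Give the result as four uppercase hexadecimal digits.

9967

Running sums (mod 255):
  after byte 0 (162): sum1=162, sum2=162
  after byte 1 (107): sum1=14, sum2=176
  after byte 2 (58): sum1=72, sum2=248
  after byte 3 (240): sum1=57, sum2=50
  after byte 4 (46): sum1=103, sum2=153
Checksum = sum2·256 + sum1 = 153·256 + 103 = 39271 = 0x9967.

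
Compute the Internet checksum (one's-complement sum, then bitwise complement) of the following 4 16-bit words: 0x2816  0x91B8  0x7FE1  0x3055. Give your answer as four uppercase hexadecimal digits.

One's-complement addition (fold any carry out of bit 15 back into bit 0):
  0x2816 + 0x91B8 = 0x0B9CE
  0xB9CE + 0x7FE1 = 0x139AF → wrap carry → 0x39B0
  0x39B0 + 0x3055 = 0x06A05
One's-complement sum = 0x6A05.
Checksum = ~0x6A05 & 0xFFFF = 0x95FA.

95FA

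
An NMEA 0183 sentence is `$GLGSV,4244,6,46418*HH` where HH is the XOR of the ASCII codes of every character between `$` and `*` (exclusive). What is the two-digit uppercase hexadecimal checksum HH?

6A

XOR the ASCII codes of the payload characters:
  'G' = 0x47 → acc = 0x47
  'L' = 0x4C → acc = 0x0B
  'G' = 0x47 → acc = 0x4C
  'S' = 0x53 → acc = 0x1F
  'V' = 0x56 → acc = 0x49
  ',' = 0x2C → acc = 0x65
  '4' = 0x34 → acc = 0x51
  '2' = 0x32 → acc = 0x63
  '4' = 0x34 → acc = 0x57
  '4' = 0x34 → acc = 0x63
  ',' = 0x2C → acc = 0x4F
  '6' = 0x36 → acc = 0x79
  ',' = 0x2C → acc = 0x55
  '4' = 0x34 → acc = 0x61
  '6' = 0x36 → acc = 0x57
  '4' = 0x34 → acc = 0x63
  '1' = 0x31 → acc = 0x52
  '8' = 0x38 → acc = 0x6A
Checksum = 0x6A.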